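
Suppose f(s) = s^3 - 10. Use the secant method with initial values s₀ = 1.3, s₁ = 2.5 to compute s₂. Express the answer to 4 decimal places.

f(1.3) = -7.803000, f(2.5) = 5.625000
s₂ = 2.500000 − 5.625000·(2.500000 − 1.300000) / (5.625000 − (-7.803000)) = 2.500000 − (6.750000)/(13.428000) = 1.997319

1.9973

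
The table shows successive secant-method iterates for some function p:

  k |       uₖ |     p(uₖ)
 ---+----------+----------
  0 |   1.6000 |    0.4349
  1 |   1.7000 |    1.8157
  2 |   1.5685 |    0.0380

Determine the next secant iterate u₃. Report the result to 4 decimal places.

1.5657

u₃ = 1.5685 − 0.0380·(1.5685 − 1.7000) / (0.0380 − 1.8157)
   = 1.5685 − (-0.004997)/(-1.777700) = 1.565689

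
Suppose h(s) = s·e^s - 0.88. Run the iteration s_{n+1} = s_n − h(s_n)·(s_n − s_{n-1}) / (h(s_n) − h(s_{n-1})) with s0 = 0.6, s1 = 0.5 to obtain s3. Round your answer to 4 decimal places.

0.5221

h(0.6) = 0.213271, h(0.5) = -0.055639
s2 = 0.500000 − (-0.055639)·(0.500000 − 0.600000) / (-0.055639 − 0.213271) = 0.500000 − (0.005564)/(-0.268911) = 0.520691
h(0.520691) = -0.003579
s3 = 0.520691 − (-0.003579)·(0.520691 − 0.500000) / (-0.003579 − (-0.055639)) = 0.520691 − (-0.000074)/(0.052061) = 0.522113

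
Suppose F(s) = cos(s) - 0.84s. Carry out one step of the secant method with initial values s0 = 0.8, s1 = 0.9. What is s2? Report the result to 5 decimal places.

F(0.8) = 0.0247067, F(0.9) = -0.1343900
s2 = 0.9000000 − (-0.1343900)·(0.9000000 − 0.8000000) / (-0.1343900 − 0.0247067) = 0.9000000 − (-0.0134390)/(-0.1590967) = 0.8155294

0.81553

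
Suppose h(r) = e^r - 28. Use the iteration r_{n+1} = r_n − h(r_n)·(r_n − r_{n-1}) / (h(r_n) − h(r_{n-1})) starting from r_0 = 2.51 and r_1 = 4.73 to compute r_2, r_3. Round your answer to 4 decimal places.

h(2.51) = -15.695070, h(4.73) = 85.295562
r_2 = 4.730000 − 85.295562·(4.730000 − 2.510000) / (85.295562 − (-15.695070)) = 4.730000 − (189.356148)/(100.990632) = 2.855013
h(2.855013) = -10.625341
r_3 = 2.855013 − (-10.625341)·(2.855013 − 4.730000) / (-10.625341 − 85.295562) = 2.855013 − (19.922380)/(-95.920904) = 3.062709

2.8550, 3.0627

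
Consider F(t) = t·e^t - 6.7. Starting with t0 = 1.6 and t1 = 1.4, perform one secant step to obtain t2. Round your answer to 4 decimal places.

F(1.6) = 1.224852, F(1.4) = -1.022720
t2 = 1.400000 − (-1.022720)·(1.400000 − 1.600000) / (-1.022720 − 1.224852) = 1.400000 − (0.204544)/(-2.247572) = 1.491007

1.4910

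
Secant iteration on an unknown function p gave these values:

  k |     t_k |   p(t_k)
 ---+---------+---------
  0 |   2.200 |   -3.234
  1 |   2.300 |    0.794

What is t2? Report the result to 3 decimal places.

t2 = 2.300 − 0.794·(2.300 − 2.200) / (0.794 − (-3.234))
   = 2.300 − (0.07940)/(4.02800) = 2.28029

2.280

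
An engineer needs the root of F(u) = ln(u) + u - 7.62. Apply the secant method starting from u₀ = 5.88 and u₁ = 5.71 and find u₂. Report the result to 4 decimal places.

5.8531

F(5.88) = 0.031557, F(5.71) = -0.167781
u₂ = 5.710000 − (-0.167781)·(5.710000 − 5.880000) / (-0.167781 − 0.031557) = 5.710000 − (0.028523)/(-0.199338) = 5.853088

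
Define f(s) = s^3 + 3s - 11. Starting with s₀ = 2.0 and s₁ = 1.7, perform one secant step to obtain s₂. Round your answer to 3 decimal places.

f(2.0) = 3.00000, f(1.7) = -0.98700
s₂ = 1.70000 − (-0.98700)·(1.70000 − 2.00000) / (-0.98700 − 3.00000) = 1.70000 − (0.29610)/(-3.98700) = 1.77427

1.774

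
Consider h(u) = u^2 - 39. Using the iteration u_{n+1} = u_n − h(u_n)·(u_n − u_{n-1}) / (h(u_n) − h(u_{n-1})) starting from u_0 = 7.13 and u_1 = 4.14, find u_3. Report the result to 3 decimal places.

6.279

h(7.13) = 11.83690, h(4.14) = -21.86040
u_2 = 4.14000 − (-21.86040)·(4.14000 − 7.13000) / (-21.86040 − 11.83690) = 4.14000 − (65.36260)/(-33.69730) = 6.07970
h(6.07970) = -2.03727
u_3 = 6.07970 − (-2.03727)·(6.07970 − 4.14000) / (-2.03727 − (-21.86040)) = 6.07970 − (-3.95169)/(19.82313) = 6.27905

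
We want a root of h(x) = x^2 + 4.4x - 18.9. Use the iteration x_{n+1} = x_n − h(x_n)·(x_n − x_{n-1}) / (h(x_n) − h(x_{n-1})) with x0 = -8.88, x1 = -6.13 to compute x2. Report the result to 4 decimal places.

-6.9118

h(-8.88) = 20.882400, h(-6.13) = -8.295100
x2 = -6.130000 − (-8.295100)·(-6.130000 − (-8.880000)) / (-8.295100 − 20.882400) = -6.130000 − (-22.811525)/(-29.177500) = -6.911819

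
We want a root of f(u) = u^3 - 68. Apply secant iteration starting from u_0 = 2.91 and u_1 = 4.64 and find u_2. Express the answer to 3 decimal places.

3.907

f(2.91) = -43.35783, f(4.64) = 31.89734
u_2 = 4.64000 − 31.89734·(4.64000 − 2.91000) / (31.89734 − (-43.35783)) = 4.64000 − (55.18241)/(75.25517) = 3.90673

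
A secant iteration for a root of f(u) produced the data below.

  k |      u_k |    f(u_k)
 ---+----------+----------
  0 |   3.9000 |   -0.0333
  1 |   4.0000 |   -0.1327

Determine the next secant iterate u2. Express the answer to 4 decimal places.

u2 = 4.0000 − (-0.1327)·(4.0000 − 3.9000) / (-0.1327 − (-0.0333))
   = 4.0000 − (-0.013270)/(-0.099400) = 3.866499

3.8665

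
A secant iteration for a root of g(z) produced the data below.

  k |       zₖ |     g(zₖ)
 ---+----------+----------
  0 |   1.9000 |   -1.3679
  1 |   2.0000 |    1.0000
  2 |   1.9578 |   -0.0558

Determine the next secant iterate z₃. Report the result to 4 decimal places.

z₃ = 1.9578 − (-0.0558)·(1.9578 − 2.0000) / (-0.0558 − 1.0000)
   = 1.9578 − (0.002355)/(-1.055800) = 1.960030

1.9600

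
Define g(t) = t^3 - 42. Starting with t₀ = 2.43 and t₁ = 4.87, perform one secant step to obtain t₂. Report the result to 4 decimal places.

3.0970

g(2.43) = -27.651093, g(4.87) = 73.501303
t₂ = 4.870000 − 73.501303·(4.870000 − 2.430000) / (73.501303 − (-27.651093)) = 4.870000 − (179.343179)/(101.152396) = 3.097000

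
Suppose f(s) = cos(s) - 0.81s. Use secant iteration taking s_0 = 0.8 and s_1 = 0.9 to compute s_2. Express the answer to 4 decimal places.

0.8312

f(0.8) = 0.048707, f(0.9) = -0.107390
s_2 = 0.900000 − (-0.107390)·(0.900000 − 0.800000) / (-0.107390 − 0.048707) = 0.900000 − (-0.010739)/(-0.156097) = 0.831203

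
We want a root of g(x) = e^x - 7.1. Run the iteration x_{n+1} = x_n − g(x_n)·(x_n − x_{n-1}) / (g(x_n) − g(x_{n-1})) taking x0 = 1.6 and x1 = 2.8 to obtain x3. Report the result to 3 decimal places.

1.910

g(1.6) = -2.14697, g(2.8) = 9.34465
x2 = 2.80000 − 9.34465·(2.80000 − 1.60000) / (9.34465 − (-2.14697)) = 2.80000 − (11.21358)/(11.49161) = 1.82419
g(1.82419) = -0.90220
x3 = 1.82419 − (-0.90220)·(1.82419 − 2.80000) / (-0.90220 − 9.34465) = 1.82419 − (0.88037)/(-10.24684) = 1.91011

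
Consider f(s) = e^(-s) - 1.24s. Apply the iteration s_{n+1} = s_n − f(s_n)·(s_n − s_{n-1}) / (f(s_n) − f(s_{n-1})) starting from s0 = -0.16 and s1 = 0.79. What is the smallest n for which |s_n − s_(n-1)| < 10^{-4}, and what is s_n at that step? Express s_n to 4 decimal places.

f(-0.16) = 1.371911, f(0.79) = -0.525755
s2 = 0.790000 − (-0.525755)·(0.950000)/(-1.897666) = 0.526799;  |Δ| = 0.263201
f(0.526799) = -0.062739
s3 = 0.526799 − (-0.062739)·(-0.263201)/(0.463016) = 0.491135;  |Δ| = 0.035664
f(0.491135) = 0.002923
s4 = 0.491135 − 0.002923·(-0.035664)/(0.065662) = 0.492723;  |Δ| = 0.001588
f(0.492723) = -0.000016
s5 = 0.492723 − (-0.000016)·(0.001588)/(-0.002940) = 0.492714;  |Δ| = 0.000009
|s5 − s4| = 0.000009 < 10^{-4}

n = 5, s_n = 0.4927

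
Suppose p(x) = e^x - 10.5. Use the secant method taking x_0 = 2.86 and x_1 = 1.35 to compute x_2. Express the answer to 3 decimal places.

2.087

p(2.86) = 6.96153, p(1.35) = -6.64257
x_2 = 1.35000 − (-6.64257)·(1.35000 − 2.86000) / (-6.64257 − 6.96153) = 1.35000 − (10.03029)/(-13.60410) = 2.08730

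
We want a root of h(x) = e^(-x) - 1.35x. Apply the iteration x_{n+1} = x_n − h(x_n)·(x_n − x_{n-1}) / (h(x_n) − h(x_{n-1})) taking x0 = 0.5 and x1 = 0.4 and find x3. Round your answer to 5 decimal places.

h(0.5) = -0.0684693, h(0.4) = 0.1303200
x2 = 0.4000000 − 0.1303200·(0.4000000 − 0.5000000) / (0.1303200 − (-0.0684693)) = 0.4000000 − (-0.0130320)/(0.1987894) = 0.4655568
h(0.4655568) = -0.0007163
x3 = 0.4655568 − (-0.0007163)·(0.4655568 − 0.4000000) / (-0.0007163 − 0.1303200) = 0.4655568 − (-0.0000470)/(-0.1310364) = 0.4651985

0.46520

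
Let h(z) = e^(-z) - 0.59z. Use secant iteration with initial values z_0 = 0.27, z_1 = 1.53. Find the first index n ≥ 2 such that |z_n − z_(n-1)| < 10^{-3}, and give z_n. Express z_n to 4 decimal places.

h(0.27) = 0.604079, h(1.53) = -0.686164
z_2 = 1.530000 − (-0.686164)·(1.260000)/(-1.290244) = 0.859920;  |Δ| = 0.670080
h(0.859920) = -0.084156
z_3 = 0.859920 − (-0.084156)·(-0.670080)/(0.602008) = 0.766247;  |Δ| = 0.093673
h(0.766247) = 0.012668
z_4 = 0.766247 − 0.012668·(-0.093673)/(0.096825) = 0.778503;  |Δ| = 0.012256
h(0.778503) = -0.000224
z_5 = 0.778503 − (-0.000224)·(0.012256)/(-0.012892) = 0.778290;  |Δ| = 0.000213
|z_5 − z_4| = 0.000213 < 10^{-3}

n = 5, z_n = 0.7783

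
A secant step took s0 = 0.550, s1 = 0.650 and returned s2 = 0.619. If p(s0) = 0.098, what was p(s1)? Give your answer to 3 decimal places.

The secant line through (0.550, 0.098) and (0.650, p(s1)) crosses zero at s2 = 0.619.
So (0.550, 0.098), (0.650, p(s1)), (0.619, 0) are collinear:
p(s1) = 0.098 · (0.650 − 0.619) / (0.550 − 0.619) = 0.098 · (0.03100)/(-0.06900) = -0.04403

-0.044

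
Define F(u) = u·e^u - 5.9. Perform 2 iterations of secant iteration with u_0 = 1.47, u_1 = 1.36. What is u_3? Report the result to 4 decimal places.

F(1.47) = 0.493376, F(1.36) = -0.601177
u_2 = 1.360000 − (-0.601177)·(1.360000 − 1.470000) / (-0.601177 − 0.493376) = 1.360000 − (0.066129)/(-1.094553) = 1.420417
F(1.420417) = -0.021114
u_3 = 1.420417 − (-0.021114)·(1.420417 − 1.360000) / (-0.021114 − (-0.601177)) = 1.420417 − (-0.001276)/(0.580063) = 1.422616

1.4226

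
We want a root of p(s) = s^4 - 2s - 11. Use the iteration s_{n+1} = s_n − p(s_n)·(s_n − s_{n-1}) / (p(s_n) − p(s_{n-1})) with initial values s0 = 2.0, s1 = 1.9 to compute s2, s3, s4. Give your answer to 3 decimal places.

p(2.0) = 1.00000, p(1.9) = -1.76790
s2 = 1.90000 − (-1.76790)·(1.90000 − 2.00000) / (-1.76790 − 1.00000) = 1.90000 − (0.17679)/(-2.76790) = 1.96387
p(1.96387) = -0.05290
s3 = 1.96387 − (-0.05290)·(1.96387 − 1.90000) / (-0.05290 − (-1.76790)) = 1.96387 − (-0.00338)/(1.71500) = 1.96584
p(1.96584) = 0.00294
s4 = 1.96584 − 0.00294·(1.96584 − 1.96387) / (0.00294 − (-0.05290)) = 1.96584 − (0.00001)/(0.05584) = 1.96574

1.964, 1.966, 1.966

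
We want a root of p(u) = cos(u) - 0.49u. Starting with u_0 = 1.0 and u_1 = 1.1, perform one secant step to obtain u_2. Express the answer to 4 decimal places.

p(1.0) = 0.050302, p(1.1) = -0.085404
u_2 = 1.100000 − (-0.085404)·(1.100000 − 1.000000) / (-0.085404 − 0.050302) = 1.100000 − (-0.008540)/(-0.135706) = 1.037067

1.0371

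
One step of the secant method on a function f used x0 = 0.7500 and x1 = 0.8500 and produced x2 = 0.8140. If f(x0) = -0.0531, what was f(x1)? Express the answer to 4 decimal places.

0.0299

The secant line through (0.7500, -0.0531) and (0.8500, f(x1)) crosses zero at x2 = 0.8140.
So (0.7500, -0.0531), (0.8500, f(x1)), (0.8140, 0) are collinear:
f(x1) = -0.0531 · (0.8500 − 0.8140) / (0.7500 − 0.8140) = -0.0531 · (0.036000)/(-0.064000) = 0.029869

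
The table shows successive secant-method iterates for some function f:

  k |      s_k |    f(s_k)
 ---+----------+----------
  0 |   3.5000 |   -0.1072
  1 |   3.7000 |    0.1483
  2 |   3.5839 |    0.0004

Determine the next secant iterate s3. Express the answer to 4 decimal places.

s3 = 3.5839 − 0.0004·(3.5839 − 3.7000) / (0.0004 − 0.1483)
   = 3.5839 − (-0.000046)/(-0.147900) = 3.583586

3.5836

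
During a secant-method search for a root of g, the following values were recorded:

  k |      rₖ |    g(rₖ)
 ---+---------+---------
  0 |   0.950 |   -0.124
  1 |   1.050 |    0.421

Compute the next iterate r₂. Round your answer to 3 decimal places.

0.973

r₂ = 1.050 − 0.421·(1.050 − 0.950) / (0.421 − (-0.124))
   = 1.050 − (0.04210)/(0.54500) = 0.97275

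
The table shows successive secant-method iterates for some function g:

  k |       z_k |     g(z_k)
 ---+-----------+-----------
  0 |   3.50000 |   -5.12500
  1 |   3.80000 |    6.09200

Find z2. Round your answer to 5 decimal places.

z2 = 3.80000 − 6.09200·(3.80000 − 3.50000) / (6.09200 − (-5.12500))
   = 3.80000 − (1.8276000)/(11.2170000) = 3.6370687

3.63707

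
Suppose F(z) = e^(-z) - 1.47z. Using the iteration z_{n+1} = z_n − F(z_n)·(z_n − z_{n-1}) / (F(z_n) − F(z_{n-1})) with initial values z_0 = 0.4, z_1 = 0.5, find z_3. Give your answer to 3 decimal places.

0.439

F(0.4) = 0.08232, F(0.5) = -0.12847
z_2 = 0.50000 − (-0.12847)·(0.50000 − 0.40000) / (-0.12847 − 0.08232) = 0.50000 − (-0.01285)/(-0.21079) = 0.43905
F(0.43905) = -0.00076
z_3 = 0.43905 − (-0.00076)·(0.43905 − 0.50000) / (-0.00076 − (-0.12847)) = 0.43905 − (0.00005)/(0.12771) = 0.43869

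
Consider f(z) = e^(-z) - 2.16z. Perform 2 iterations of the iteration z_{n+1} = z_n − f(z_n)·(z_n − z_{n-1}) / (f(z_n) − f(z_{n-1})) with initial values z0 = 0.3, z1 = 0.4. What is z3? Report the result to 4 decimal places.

0.3321

f(0.3) = 0.092818, f(0.4) = -0.193680
z2 = 0.400000 − (-0.193680)·(0.400000 − 0.300000) / (-0.193680 − 0.092818) = 0.400000 − (-0.019368)/(-0.286498) = 0.332397
f(0.332397) = -0.000776
z3 = 0.332397 − (-0.000776)·(0.332397 − 0.400000) / (-0.000776 − (-0.193680)) = 0.332397 − (0.000052)/(0.192904) = 0.332125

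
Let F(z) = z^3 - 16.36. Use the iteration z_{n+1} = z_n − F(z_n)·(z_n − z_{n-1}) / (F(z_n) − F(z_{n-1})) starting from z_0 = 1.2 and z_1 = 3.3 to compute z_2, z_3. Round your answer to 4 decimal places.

2.0982, 2.4188

F(1.2) = -14.632000, F(3.3) = 19.577000
z_2 = 3.300000 − 19.577000·(3.300000 − 1.200000) / (19.577000 − (-14.632000)) = 3.300000 − (41.111700)/(34.209000) = 2.098220
F(2.098220) = -7.122533
z_3 = 2.098220 − (-7.122533)·(2.098220 − 3.300000) / (-7.122533 − 19.577000) = 2.098220 − (8.559719)/(-26.699533) = 2.418814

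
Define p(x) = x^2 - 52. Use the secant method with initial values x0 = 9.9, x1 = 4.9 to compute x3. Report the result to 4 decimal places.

p(9.9) = 46.010000, p(4.9) = -27.990000
x2 = 4.900000 − (-27.990000)·(4.900000 − 9.900000) / (-27.990000 − 46.010000) = 4.900000 − (139.950000)/(-74.000000) = 6.791216
p(6.791216) = -5.879382
x3 = 6.791216 − (-5.879382)·(6.791216 − 4.900000) / (-5.879382 − (-27.990000)) = 6.791216 − (-11.119183)/(22.110618) = 7.294105

7.2941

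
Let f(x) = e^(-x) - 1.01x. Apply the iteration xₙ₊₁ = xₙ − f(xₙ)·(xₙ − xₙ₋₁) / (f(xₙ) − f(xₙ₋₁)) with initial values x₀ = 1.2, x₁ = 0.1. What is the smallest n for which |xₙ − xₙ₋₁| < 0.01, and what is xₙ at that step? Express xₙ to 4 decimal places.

f(1.2) = -0.910806, f(0.1) = 0.803837
x₂ = 0.100000 − 0.803837·(-1.100000)/(1.714643) = 0.615688;  |Δ| = 0.515688
f(0.615688) = -0.081576
x₃ = 0.615688 − (-0.081576)·(0.515688)/(-0.885413) = 0.568176;  |Δ| = 0.047512
f(0.568176) = -0.007300
x₄ = 0.568176 − (-0.007300)·(-0.047512)/(0.074276) = 0.563507;  |Δ| = 0.004670
|x₄ − x₃| = 0.004670 < 0.01

n = 4, xₙ = 0.5635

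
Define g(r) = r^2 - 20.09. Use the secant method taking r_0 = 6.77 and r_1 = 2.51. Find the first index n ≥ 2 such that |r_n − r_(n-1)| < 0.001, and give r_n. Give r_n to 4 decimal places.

n = 6, r_n = 4.4822

g(6.77) = 25.742900, g(2.51) = -13.789900
r_2 = 2.510000 − (-13.789900)·(-4.260000)/(-39.532800) = 3.995981;  |Δ| = 1.485981
g(3.995981) = -4.122139
r_3 = 3.995981 − (-4.122139)·(1.485981)/(9.667761) = 4.629573;  |Δ| = 0.633592
g(4.629573) = 1.342945
r_4 = 4.629573 − 1.342945·(0.633592)/(5.465084) = 4.473879;  |Δ| = 0.155694
g(4.473879) = -0.074406
r_5 = 4.473879 − (-0.074406)·(-0.155694)/(-1.417351) = 4.482052;  |Δ| = 0.008173
g(4.482052) = -0.001206
r_6 = 4.482052 − (-0.001206)·(0.008173)/(0.073200) = 4.482187;  |Δ| = 0.000135
|r_6 − r_5| = 0.000135 < 0.001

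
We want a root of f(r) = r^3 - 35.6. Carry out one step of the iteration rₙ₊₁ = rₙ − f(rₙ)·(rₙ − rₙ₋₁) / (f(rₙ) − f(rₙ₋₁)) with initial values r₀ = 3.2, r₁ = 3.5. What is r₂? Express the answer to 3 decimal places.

3.284

f(3.2) = -2.83200, f(3.5) = 7.27500
r₂ = 3.50000 − 7.27500·(3.50000 − 3.20000) / (7.27500 − (-2.83200)) = 3.50000 − (2.18250)/(10.10700) = 3.28406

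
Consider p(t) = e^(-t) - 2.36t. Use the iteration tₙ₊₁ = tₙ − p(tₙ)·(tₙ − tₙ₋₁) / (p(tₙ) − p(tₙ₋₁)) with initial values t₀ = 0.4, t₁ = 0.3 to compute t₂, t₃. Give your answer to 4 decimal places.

0.3107, 0.3106

p(0.4) = -0.273680, p(0.3) = 0.032818
t₂ = 0.300000 − 0.032818·(0.300000 − 0.400000) / (0.032818 − (-0.273680)) = 0.300000 − (-0.003282)/(0.306498) = 0.310707
p(0.310707) = -0.000341
t₃ = 0.310707 − (-0.000341)·(0.310707 − 0.300000) / (-0.000341 − 0.032818) = 0.310707 − (-0.000004)/(-0.033160) = 0.310597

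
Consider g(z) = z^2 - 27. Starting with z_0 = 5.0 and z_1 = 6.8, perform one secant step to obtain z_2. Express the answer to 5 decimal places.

5.16949

g(5.0) = -2.0000000, g(6.8) = 19.2400000
z_2 = 6.8000000 − 19.2400000·(6.8000000 − 5.0000000) / (19.2400000 − (-2.0000000)) = 6.8000000 − (34.6320000)/(21.2400000) = 5.1694915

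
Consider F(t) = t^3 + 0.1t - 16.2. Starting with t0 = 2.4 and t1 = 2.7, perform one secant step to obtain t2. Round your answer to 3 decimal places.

F(2.4) = -2.13600, F(2.7) = 3.75300
t2 = 2.70000 − 3.75300·(2.70000 − 2.40000) / (3.75300 − (-2.13600)) = 2.70000 − (1.12590)/(5.88900) = 2.50881

2.509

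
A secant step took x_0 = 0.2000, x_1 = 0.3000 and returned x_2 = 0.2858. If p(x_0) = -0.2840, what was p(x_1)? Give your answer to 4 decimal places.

0.0470

The secant line through (0.2000, -0.2840) and (0.3000, p(x_1)) crosses zero at x_2 = 0.2858.
So (0.2000, -0.2840), (0.3000, p(x_1)), (0.2858, 0) are collinear:
p(x_1) = -0.2840 · (0.3000 − 0.2858) / (0.2000 − 0.2858) = -0.2840 · (0.014200)/(-0.085800) = 0.047002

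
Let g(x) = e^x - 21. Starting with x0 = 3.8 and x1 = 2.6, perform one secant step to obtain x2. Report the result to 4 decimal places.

g(3.8) = 23.701184, g(2.6) = -7.536262
x2 = 2.600000 − (-7.536262)·(2.600000 − 3.800000) / (-7.536262 − 23.701184) = 2.600000 − (9.043514)/(-31.237446) = 2.889509

2.8895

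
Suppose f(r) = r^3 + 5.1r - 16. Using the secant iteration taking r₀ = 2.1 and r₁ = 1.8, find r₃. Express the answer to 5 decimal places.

1.86523

f(2.1) = 3.9710000, f(1.8) = -0.9880000
r₂ = 1.8000000 − (-0.9880000)·(1.8000000 − 2.1000000) / (-0.9880000 − 3.9710000) = 1.8000000 − (0.2964000)/(-4.9590000) = 1.8597701
f(1.8597701) = -0.0827020
r₃ = 1.8597701 − (-0.0827020)·(1.8597701 − 1.8000000) / (-0.0827020 − (-0.9880000)) = 1.8597701 − (-0.0049431)/(0.9052980) = 1.8652303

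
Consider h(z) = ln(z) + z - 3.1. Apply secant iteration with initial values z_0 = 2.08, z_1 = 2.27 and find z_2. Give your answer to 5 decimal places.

h(2.08) = -0.2876321, h(2.27) = -0.0102202
z_2 = 2.2700000 − (-0.0102202)·(2.2700000 − 2.0800000) / (-0.0102202 − (-0.2876321)) = 2.2700000 − (-0.0019418)/(0.2774119) = 2.2769998

2.27700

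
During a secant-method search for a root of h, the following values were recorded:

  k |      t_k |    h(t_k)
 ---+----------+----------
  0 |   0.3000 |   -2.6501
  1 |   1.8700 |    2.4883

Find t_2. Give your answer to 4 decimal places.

1.1097

t_2 = 1.8700 − 2.4883·(1.8700 − 0.3000) / (2.4883 − (-2.6501))
   = 1.8700 − (3.906631)/(5.138400) = 1.109718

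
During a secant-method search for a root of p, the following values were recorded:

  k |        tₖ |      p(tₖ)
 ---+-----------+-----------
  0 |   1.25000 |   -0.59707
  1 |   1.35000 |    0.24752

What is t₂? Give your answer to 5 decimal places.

t₂ = 1.35000 − 0.24752·(1.35000 − 1.25000) / (0.24752 − (-0.59707))
   = 1.35000 − (0.0247520)/(0.8445900) = 1.3206935

1.32069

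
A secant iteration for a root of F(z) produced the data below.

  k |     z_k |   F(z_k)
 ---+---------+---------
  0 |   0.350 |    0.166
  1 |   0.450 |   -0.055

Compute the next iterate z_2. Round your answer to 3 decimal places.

z_2 = 0.450 − (-0.055)·(0.450 − 0.350) / (-0.055 − 0.166)
   = 0.450 − (-0.00550)/(-0.22100) = 0.42511

0.425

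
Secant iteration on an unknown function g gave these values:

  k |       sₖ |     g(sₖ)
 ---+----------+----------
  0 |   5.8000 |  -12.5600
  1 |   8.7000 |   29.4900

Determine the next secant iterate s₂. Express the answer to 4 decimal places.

s₂ = 8.7000 − 29.4900·(8.7000 − 5.8000) / (29.4900 − (-12.5600))
   = 8.7000 − (85.521000)/(42.050000) = 6.666207

6.6662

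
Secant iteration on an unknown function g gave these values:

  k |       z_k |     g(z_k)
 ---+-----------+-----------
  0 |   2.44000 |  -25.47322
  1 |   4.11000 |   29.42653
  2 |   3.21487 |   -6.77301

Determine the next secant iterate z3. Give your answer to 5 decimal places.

z3 = 3.21487 − (-6.77301)·(3.21487 − 4.11000) / (-6.77301 − 29.42653)
   = 3.21487 − (6.0627244)/(-36.1995400) = 3.3823507

3.38235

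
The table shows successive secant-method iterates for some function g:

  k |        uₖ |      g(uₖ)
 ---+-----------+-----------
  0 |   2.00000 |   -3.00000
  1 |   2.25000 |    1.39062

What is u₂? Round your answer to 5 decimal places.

2.17082

u₂ = 2.25000 − 1.39062·(2.25000 − 2.00000) / (1.39062 − (-3.00000))
   = 2.25000 − (0.3476550)/(4.3906200) = 2.1708187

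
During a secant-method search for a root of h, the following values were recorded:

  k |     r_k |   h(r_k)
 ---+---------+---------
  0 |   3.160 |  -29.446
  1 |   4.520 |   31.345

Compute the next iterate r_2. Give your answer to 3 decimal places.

3.819

r_2 = 4.520 − 31.345·(4.520 − 3.160) / (31.345 − (-29.446))
   = 4.520 − (42.62920)/(60.79100) = 3.81876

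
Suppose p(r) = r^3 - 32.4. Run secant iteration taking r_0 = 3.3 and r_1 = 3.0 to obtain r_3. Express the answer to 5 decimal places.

p(3.3) = 3.5370000, p(3.0) = -5.4000000
r_2 = 3.0000000 − (-5.4000000)·(3.0000000 − 3.3000000) / (-5.4000000 − 3.5370000) = 3.0000000 − (1.6200000)/(-8.9370000) = 3.1812689
p(3.1812689) = -0.2040583
r_3 = 3.1812689 − (-0.2040583)·(3.1812689 − 3.0000000) / (-0.2040583 − (-5.4000000)) = 3.1812689 − (-0.0369894)/(5.1959417) = 3.1883878

3.18839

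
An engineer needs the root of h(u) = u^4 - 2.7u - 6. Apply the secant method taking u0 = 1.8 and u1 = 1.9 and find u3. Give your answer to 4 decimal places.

h(1.8) = -0.362400, h(1.9) = 1.902100
u2 = 1.900000 − 1.902100·(1.900000 − 1.800000) / (1.902100 − (-0.362400)) = 1.900000 − (0.190210)/(2.264500) = 1.816004
h(1.816004) = -0.027271
u3 = 1.816004 − (-0.027271)·(1.816004 − 1.900000) / (-0.027271 − 1.902100) = 1.816004 − (0.002291)/(-1.929371) = 1.817191

1.8172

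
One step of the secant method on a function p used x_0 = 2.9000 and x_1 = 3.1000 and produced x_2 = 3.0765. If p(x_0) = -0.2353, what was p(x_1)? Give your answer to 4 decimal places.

The secant line through (2.9000, -0.2353) and (3.1000, p(x_1)) crosses zero at x_2 = 3.0765.
So (2.9000, -0.2353), (3.1000, p(x_1)), (3.0765, 0) are collinear:
p(x_1) = -0.2353 · (3.1000 − 3.0765) / (2.9000 − 3.0765) = -0.2353 · (0.023500)/(-0.176500) = 0.031329

0.0313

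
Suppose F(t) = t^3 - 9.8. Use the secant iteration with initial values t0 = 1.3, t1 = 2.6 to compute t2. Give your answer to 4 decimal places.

1.9427

F(1.3) = -7.603000, F(2.6) = 7.776000
t2 = 2.600000 − 7.776000·(2.600000 − 1.300000) / (7.776000 − (-7.603000)) = 2.600000 − (10.108800)/(15.379000) = 1.942688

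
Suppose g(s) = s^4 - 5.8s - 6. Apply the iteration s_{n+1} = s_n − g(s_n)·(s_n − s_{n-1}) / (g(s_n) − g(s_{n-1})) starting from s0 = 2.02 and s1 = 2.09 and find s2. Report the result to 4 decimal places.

g(2.02) = -1.066336, g(2.09) = 0.958298
s2 = 2.090000 − 0.958298·(2.090000 − 2.020000) / (0.958298 − (-1.066336)) = 2.090000 − (0.067081)/(2.024633) = 2.056868

2.0569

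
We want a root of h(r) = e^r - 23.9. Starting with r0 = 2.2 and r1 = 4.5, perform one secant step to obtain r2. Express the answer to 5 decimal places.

2.62242

h(2.2) = -14.8749865, h(4.5) = 66.1171313
r2 = 4.5000000 − 66.1171313·(4.5000000 − 2.2000000) / (66.1171313 − (-14.8749865)) = 4.5000000 − (152.0694020)/(80.9921178) = 2.6224173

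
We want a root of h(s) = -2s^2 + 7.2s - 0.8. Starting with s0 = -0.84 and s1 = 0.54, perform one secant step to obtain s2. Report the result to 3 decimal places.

0.219

h(-0.84) = -8.25920, h(0.54) = 2.50480
s2 = 0.54000 − 2.50480·(0.54000 − (-0.84000)) / (2.50480 − (-8.25920)) = 0.54000 − (3.45662)/(10.76400) = 0.21887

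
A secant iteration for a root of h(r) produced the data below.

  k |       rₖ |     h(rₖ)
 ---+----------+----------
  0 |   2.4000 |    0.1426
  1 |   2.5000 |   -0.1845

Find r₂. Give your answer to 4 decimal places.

r₂ = 2.5000 − (-0.1845)·(2.5000 − 2.4000) / (-0.1845 − 0.1426)
   = 2.5000 − (-0.018450)/(-0.327100) = 2.443595

2.4436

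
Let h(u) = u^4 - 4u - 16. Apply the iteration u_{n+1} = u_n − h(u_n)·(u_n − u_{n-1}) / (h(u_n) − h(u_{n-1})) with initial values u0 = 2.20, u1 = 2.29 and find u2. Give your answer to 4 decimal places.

h(2.20) = -1.374400, h(2.29) = 2.340585
u2 = 2.290000 − 2.340585·(2.290000 − 2.200000) / (2.340585 − (-1.374400)) = 2.290000 − (0.210653)/(3.714985) = 2.233297

2.2333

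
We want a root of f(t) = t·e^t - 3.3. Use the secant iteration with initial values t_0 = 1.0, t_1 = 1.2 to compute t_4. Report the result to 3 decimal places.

1.099

f(1.0) = -0.58172, f(1.2) = 0.68414
t_2 = 1.20000 − 0.68414·(1.20000 − 1.00000) / (0.68414 − (-0.58172)) = 1.20000 − (0.13683)/(1.26586) = 1.09191
f(1.09191) = -0.04616
t_3 = 1.09191 − (-0.04616)·(1.09191 − 1.20000) / (-0.04616 − 0.68414) = 1.09191 − (0.00499)/(-0.73030) = 1.09874
f(1.09874) = -0.00335
t_4 = 1.09874 − (-0.00335)·(1.09874 − 1.09191) / (-0.00335 − (-0.04616)) = 1.09874 − (-0.00002)/(0.04280) = 1.09928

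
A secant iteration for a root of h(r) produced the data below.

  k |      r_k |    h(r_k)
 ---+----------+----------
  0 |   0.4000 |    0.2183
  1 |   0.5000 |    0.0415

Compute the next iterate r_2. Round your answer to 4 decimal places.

0.5235

r_2 = 0.5000 − 0.0415·(0.5000 − 0.4000) / (0.0415 − 0.2183)
   = 0.5000 − (0.004150)/(-0.176800) = 0.523473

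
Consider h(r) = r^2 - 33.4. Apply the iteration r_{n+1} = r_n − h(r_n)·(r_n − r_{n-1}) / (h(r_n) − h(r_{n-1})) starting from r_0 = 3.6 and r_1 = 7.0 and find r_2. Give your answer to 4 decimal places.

h(3.6) = -20.440000, h(7.0) = 15.600000
r_2 = 7.000000 − 15.600000·(7.000000 − 3.600000) / (15.600000 − (-20.440000)) = 7.000000 − (53.040000)/(36.040000) = 5.528302

5.5283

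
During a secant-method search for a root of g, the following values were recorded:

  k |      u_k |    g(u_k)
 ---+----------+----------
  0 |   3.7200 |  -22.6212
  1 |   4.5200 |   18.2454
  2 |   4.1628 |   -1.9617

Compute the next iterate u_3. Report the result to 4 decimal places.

4.1975

u_3 = 4.1628 − (-1.9617)·(4.1628 − 4.5200) / (-1.9617 − 18.2454)
   = 4.1628 − (0.700719)/(-20.207100) = 4.197477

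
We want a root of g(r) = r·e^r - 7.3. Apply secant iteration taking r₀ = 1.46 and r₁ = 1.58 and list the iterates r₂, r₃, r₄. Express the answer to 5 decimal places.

g(1.46) = -1.0132991, g(1.58) = 0.3708302
r₂ = 1.5800000 − 0.3708302·(1.5800000 − 1.4600000) / (0.3708302 − (-1.0132991)) = 1.5800000 − (0.0444996)/(1.3841293) = 1.5478501
g(1.5478501) = -0.0230121
r₃ = 1.5478501 − (-0.0230121)·(1.5478501 − 1.5800000) / (-0.0230121 − 0.3708302) = 1.5478501 − (0.0007398)/(-0.3938423) = 1.5497286
g(1.5497286) = -0.0004812
r₄ = 1.5497286 − (-0.0004812)·(1.5497286 − 1.5478501) / (-0.0004812 − (-0.0230121)) = 1.5497286 − (-0.0000009)/(0.0225309) = 1.5497687

1.54785, 1.54973, 1.54977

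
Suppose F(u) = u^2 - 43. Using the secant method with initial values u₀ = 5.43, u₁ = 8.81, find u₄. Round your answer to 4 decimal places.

6.5578

F(5.43) = -13.515100, F(8.81) = 34.616100
u₂ = 8.810000 − 34.616100·(8.810000 − 5.430000) / (34.616100 − (-13.515100)) = 8.810000 − (117.002418)/(48.131200) = 6.379094
F(6.379094) = -2.307158
u₃ = 6.379094 − (-2.307158)·(6.379094 − 8.810000) / (-2.307158 − 34.616100) = 6.379094 − (5.608485)/(-36.923258) = 6.530990
F(6.530990) = -0.346172
u₄ = 6.530990 − (-0.346172)·(6.530990 − 6.379094) / (-0.346172 − (-2.307158)) = 6.530990 − (-0.052582)/(1.960987) = 6.557804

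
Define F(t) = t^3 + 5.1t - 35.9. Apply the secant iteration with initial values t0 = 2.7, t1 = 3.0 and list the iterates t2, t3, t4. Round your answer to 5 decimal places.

2.78298, 2.78804, 2.78836

F(2.7) = -2.4470000, F(3.0) = 6.4000000
t2 = 3.0000000 − 6.4000000·(3.0000000 − 2.7000000) / (6.4000000 − (-2.4470000)) = 3.0000000 − (1.9200000)/(8.8470000) = 2.7829773
F(2.7829773) = -0.1527611
t3 = 2.7829773 − (-0.1527611)·(2.7829773 − 3.0000000) / (-0.1527611 − 6.4000000) = 2.7829773 − (0.0331526)/(-6.5527611) = 2.7880366
F(2.7880366) = -0.0091915
t4 = 2.7880366 − (-0.0091915)·(2.7880366 − 2.7829773) / (-0.0091915 − (-0.1527611)) = 2.7880366 − (-0.0000465)/(0.1435696) = 2.7883605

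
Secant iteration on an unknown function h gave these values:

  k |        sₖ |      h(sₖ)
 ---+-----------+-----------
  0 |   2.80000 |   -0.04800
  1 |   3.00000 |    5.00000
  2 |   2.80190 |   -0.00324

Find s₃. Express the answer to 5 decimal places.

s₃ = 2.80190 − (-0.00324)·(2.80190 − 3.00000) / (-0.00324 − 5.00000)
   = 2.80190 − (0.0006418)/(-5.0032400) = 2.8020283

2.80203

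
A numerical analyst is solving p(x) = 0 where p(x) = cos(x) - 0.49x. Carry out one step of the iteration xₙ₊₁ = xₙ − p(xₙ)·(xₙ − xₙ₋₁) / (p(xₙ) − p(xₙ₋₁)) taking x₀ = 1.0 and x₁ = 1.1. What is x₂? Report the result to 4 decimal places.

p(1.0) = 0.050302, p(1.1) = -0.085404
x₂ = 1.100000 − (-0.085404)·(1.100000 − 1.000000) / (-0.085404 − 0.050302) = 1.100000 − (-0.008540)/(-0.135706) = 1.037067

1.0371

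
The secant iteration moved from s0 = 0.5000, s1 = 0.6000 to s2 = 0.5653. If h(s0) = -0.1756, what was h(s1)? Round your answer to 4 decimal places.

0.0933

The secant line through (0.5000, -0.1756) and (0.6000, h(s1)) crosses zero at s2 = 0.5653.
So (0.5000, -0.1756), (0.6000, h(s1)), (0.5653, 0) are collinear:
h(s1) = -0.1756 · (0.6000 − 0.5653) / (0.5000 − 0.5653) = -0.1756 · (0.034700)/(-0.065300) = 0.093313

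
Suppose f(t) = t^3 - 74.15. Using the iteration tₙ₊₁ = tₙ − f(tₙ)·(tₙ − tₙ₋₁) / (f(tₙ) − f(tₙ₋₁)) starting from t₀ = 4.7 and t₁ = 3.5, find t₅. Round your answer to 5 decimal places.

4.20117

f(4.7) = 29.6730000, f(3.5) = -31.2750000
t₂ = 3.5000000 − (-31.2750000)·(3.5000000 − 4.7000000) / (-31.2750000 − 29.6730000) = 3.5000000 − (37.5300000)/(-60.9480000) = 4.1157708
f(4.1157708) = -4.4306143
t₃ = 4.1157708 − (-4.4306143)·(4.1157708 − 3.5000000) / (-4.4306143 − (-31.2750000)) = 4.1157708 − (-2.7282430)/(26.8443857) = 4.2174026
f(4.2174026) = 0.8627675
t₄ = 4.2174026 − 0.8627675·(4.2174026 − 4.1157708) / (0.8627675 − (-4.4306143)) = 4.2174026 − (0.0876846)/(5.2933818) = 4.2008377
f(4.2008377) = -0.0176620
t₅ = 4.2008377 − (-0.0176620)·(4.2008377 − 4.2174026) / (-0.0176620 − 0.8627675) = 4.2008377 − (0.0002926)/(-0.8804295) = 4.2011700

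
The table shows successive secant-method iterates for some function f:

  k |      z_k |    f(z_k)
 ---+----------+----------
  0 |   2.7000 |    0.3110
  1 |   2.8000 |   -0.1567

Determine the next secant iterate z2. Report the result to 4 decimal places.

z2 = 2.8000 − (-0.1567)·(2.8000 − 2.7000) / (-0.1567 − 0.3110)
   = 2.8000 − (-0.015670)/(-0.467700) = 2.766496

2.7665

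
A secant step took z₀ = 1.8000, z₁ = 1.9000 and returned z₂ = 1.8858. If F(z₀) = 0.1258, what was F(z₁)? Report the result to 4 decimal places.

The secant line through (1.8000, 0.1258) and (1.9000, F(z₁)) crosses zero at z₂ = 1.8858.
So (1.8000, 0.1258), (1.9000, F(z₁)), (1.8858, 0) are collinear:
F(z₁) = 0.1258 · (1.9000 − 1.8858) / (1.8000 − 1.8858) = 0.1258 · (0.014200)/(-0.085800) = -0.020820

-0.0208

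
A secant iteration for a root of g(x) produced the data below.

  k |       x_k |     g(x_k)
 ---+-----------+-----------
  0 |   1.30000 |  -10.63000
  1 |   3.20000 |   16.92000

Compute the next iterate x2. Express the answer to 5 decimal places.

x2 = 3.20000 − 16.92000·(3.20000 − 1.30000) / (16.92000 − (-10.63000))
   = 3.20000 − (32.1480000)/(27.5500000) = 2.0331034

2.03310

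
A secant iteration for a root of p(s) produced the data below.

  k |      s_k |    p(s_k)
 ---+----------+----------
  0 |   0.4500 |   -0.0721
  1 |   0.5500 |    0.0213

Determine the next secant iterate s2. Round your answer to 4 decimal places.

0.5272

s2 = 0.5500 − 0.0213·(0.5500 − 0.4500) / (0.0213 − (-0.0721))
   = 0.5500 − (0.002130)/(0.093400) = 0.527195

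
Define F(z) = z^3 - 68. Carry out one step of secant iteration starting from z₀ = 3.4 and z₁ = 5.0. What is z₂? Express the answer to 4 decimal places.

F(3.4) = -28.696000, F(5.0) = 57.000000
z₂ = 5.000000 − 57.000000·(5.000000 − 3.400000) / (57.000000 − (-28.696000)) = 5.000000 − (91.200000)/(85.696000) = 3.935773

3.9358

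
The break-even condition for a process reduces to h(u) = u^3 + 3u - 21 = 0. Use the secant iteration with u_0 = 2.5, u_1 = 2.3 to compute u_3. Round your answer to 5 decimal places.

h(2.5) = 2.1250000, h(2.3) = -1.9330000
u_2 = 2.3000000 − (-1.9330000)·(2.3000000 − 2.5000000) / (-1.9330000 − 2.1250000) = 2.3000000 − (0.3866000)/(-4.0580000) = 2.3952686
h(2.3952686) = -0.0717916
u_3 = 2.3952686 − (-0.0717916)·(2.3952686 − 2.3000000) / (-0.0717916 − (-1.9330000)) = 2.3952686 − (-0.0068395)/(1.8612084) = 2.3989434

2.39894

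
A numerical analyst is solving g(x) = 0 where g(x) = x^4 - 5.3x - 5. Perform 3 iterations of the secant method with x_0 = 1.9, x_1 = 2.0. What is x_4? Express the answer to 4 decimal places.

g(1.9) = -2.037900, g(2.0) = 0.400000
x_2 = 2.000000 − 0.400000·(2.000000 − 1.900000) / (0.400000 − (-2.037900)) = 2.000000 − (0.040000)/(2.437900) = 1.983592
g(1.983592) = -0.031656
x_3 = 1.983592 − (-0.031656)·(1.983592 − 2.000000) / (-0.031656 − 0.400000) = 1.983592 − (0.000519)/(-0.431656) = 1.984796
g(1.984796) = -0.000434
x_4 = 1.984796 − (-0.000434)·(1.984796 − 1.983592) / (-0.000434 − (-0.031656)) = 1.984796 − (-0.000001)/(0.031222) = 1.984812

1.9848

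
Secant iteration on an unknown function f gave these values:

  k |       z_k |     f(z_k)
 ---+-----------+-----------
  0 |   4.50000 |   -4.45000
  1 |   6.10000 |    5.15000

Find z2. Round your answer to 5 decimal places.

5.24167

z2 = 6.10000 − 5.15000·(6.10000 − 4.50000) / (5.15000 − (-4.45000))
   = 6.10000 − (8.2400000)/(9.6000000) = 5.2416667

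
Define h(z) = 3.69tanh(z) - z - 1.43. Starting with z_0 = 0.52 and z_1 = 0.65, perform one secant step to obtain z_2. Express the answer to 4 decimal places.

h(0.52) = -0.187287, h(0.65) = 0.029462
z_2 = 0.650000 − 0.029462·(0.650000 − 0.520000) / (0.029462 − (-0.187287)) = 0.650000 − (0.003830)/(0.216749) = 0.632329

0.6323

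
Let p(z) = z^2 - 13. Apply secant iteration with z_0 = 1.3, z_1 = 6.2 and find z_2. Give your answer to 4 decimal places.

p(1.3) = -11.310000, p(6.2) = 25.440000
z_2 = 6.200000 − 25.440000·(6.200000 − 1.300000) / (25.440000 − (-11.310000)) = 6.200000 − (124.656000)/(36.750000) = 2.808000

2.8080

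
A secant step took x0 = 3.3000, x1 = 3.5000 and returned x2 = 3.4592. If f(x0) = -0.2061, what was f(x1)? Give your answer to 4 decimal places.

The secant line through (3.3000, -0.2061) and (3.5000, f(x1)) crosses zero at x2 = 3.4592.
So (3.3000, -0.2061), (3.5000, f(x1)), (3.4592, 0) are collinear:
f(x1) = -0.2061 · (3.5000 − 3.4592) / (3.3000 − 3.4592) = -0.2061 · (0.040800)/(-0.159200) = 0.052820

0.0528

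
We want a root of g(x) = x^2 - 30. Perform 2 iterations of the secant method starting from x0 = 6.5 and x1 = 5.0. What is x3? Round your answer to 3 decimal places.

g(6.5) = 12.25000, g(5.0) = -5.00000
x2 = 5.00000 − (-5.00000)·(5.00000 − 6.50000) / (-5.00000 − 12.25000) = 5.00000 − (7.50000)/(-17.25000) = 5.43478
g(5.43478) = -0.46314
x3 = 5.43478 − (-0.46314)·(5.43478 − 5.00000) / (-0.46314 − (-5.00000)) = 5.43478 − (-0.20136)/(4.53686) = 5.47917

5.479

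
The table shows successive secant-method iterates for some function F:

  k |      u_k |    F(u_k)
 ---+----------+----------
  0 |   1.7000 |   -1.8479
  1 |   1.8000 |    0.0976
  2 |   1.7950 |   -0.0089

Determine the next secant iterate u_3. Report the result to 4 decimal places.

1.7954

u_3 = 1.7950 − (-0.0089)·(1.7950 − 1.8000) / (-0.0089 − 0.0976)
   = 1.7950 − (0.000045)/(-0.106500) = 1.795418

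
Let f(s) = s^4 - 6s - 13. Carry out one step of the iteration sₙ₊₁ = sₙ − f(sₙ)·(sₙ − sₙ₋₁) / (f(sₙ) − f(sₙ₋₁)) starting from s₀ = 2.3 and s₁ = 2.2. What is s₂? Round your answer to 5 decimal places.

f(2.3) = 1.1841000, f(2.2) = -2.7744000
s₂ = 2.2000000 − (-2.7744000)·(2.2000000 − 2.3000000) / (-2.7744000 − 1.1841000) = 2.2000000 − (0.2774400)/(-3.9585000) = 2.2700872

2.27009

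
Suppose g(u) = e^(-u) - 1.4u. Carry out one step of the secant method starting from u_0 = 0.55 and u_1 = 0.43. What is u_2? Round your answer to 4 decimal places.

g(0.55) = -0.193050, g(0.43) = 0.048509
u_2 = 0.430000 − 0.048509·(0.430000 − 0.550000) / (0.048509 − (-0.193050)) = 0.430000 − (-0.005821)/(0.241559) = 0.454098

0.4541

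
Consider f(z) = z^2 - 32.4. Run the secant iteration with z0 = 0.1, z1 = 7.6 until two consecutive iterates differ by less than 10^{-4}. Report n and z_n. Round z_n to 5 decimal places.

f(0.1) = -32.3900000, f(7.6) = 25.3600000
z2 = 7.6000000 − 25.3600000·(7.5000000)/(57.7500000) = 4.3064935;  |Δ| = 3.2935065
f(4.3064935) = -13.8541137
z3 = 4.3064935 − (-13.8541137)·(-3.2935065)/(-39.2141137) = 5.4700698;  |Δ| = 1.1635763
f(5.4700698) = -2.4783363
z4 = 5.4700698 − (-2.4783363)·(1.1635763)/(11.3757774) = 5.7235675;  |Δ| = 0.2534977
f(5.7235675) = 0.3592250
z5 = 5.7235675 − 0.3592250·(0.2534977)/(2.8375613) = 5.6914756;  |Δ| = 0.0320919
f(5.6914756) = -0.0071053
z6 = 5.6914756 − (-0.0071053)·(-0.0320919)/(-0.3663303) = 5.6920981;  |Δ| = 0.0006225
f(5.6920981) = -0.0000196
z7 = 5.6920981 − (-0.0000196)·(0.0006225)/(0.0070857) = 5.6920998;  |Δ| = 0.0000017
|z7 − z6| = 0.0000017 < 10^{-4}

n = 7, z_n = 5.69210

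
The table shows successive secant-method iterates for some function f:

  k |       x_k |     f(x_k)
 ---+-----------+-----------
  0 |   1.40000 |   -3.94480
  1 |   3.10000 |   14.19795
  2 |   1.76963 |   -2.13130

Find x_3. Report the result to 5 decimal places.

1.94327

x_3 = 1.76963 − (-2.13130)·(1.76963 − 3.10000) / (-2.13130 − 14.19795)
   = 1.76963 − (2.8354176)/(-16.3292500) = 1.9432704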